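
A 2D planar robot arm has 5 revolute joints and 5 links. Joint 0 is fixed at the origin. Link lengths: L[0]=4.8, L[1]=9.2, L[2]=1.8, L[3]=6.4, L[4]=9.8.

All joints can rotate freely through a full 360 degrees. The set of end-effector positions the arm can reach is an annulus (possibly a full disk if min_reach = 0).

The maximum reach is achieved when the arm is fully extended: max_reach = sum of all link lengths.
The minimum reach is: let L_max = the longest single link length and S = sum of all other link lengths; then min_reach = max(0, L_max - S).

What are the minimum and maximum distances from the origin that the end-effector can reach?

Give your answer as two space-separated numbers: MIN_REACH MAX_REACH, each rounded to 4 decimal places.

Answer: 0.0000 32.0000

Derivation:
Link lengths: [4.8, 9.2, 1.8, 6.4, 9.8]
max_reach = 4.8 + 9.2 + 1.8 + 6.4 + 9.8 = 32
L_max = max([4.8, 9.2, 1.8, 6.4, 9.8]) = 9.8
S (sum of others) = 32 - 9.8 = 22.2
min_reach = max(0, 9.8 - 22.2) = max(0, -12.4) = 0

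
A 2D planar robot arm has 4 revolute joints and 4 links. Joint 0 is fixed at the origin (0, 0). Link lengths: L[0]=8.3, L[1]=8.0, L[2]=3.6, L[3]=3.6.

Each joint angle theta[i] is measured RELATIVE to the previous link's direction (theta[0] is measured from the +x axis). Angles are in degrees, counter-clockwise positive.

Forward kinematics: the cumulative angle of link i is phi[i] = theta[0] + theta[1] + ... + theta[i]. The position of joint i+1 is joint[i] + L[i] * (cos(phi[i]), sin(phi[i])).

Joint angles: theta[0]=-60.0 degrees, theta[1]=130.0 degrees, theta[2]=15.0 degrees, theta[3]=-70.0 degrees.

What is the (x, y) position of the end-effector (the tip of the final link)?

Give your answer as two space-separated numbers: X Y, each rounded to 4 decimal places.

joint[0] = (0.0000, 0.0000)  (base)
link 0: phi[0] = -60 = -60 deg
  cos(-60 deg) = 0.5000, sin(-60 deg) = -0.8660
  joint[1] = (0.0000, 0.0000) + 8.3 * (0.5000, -0.8660) = (0.0000 + 4.1500, 0.0000 + -7.1880) = (4.1500, -7.1880)
link 1: phi[1] = -60 + 130 = 70 deg
  cos(70 deg) = 0.3420, sin(70 deg) = 0.9397
  joint[2] = (4.1500, -7.1880) + 8 * (0.3420, 0.9397) = (4.1500 + 2.7362, -7.1880 + 7.5175) = (6.8862, 0.3295)
link 2: phi[2] = -60 + 130 + 15 = 85 deg
  cos(85 deg) = 0.0872, sin(85 deg) = 0.9962
  joint[3] = (6.8862, 0.3295) + 3.6 * (0.0872, 0.9962) = (6.8862 + 0.3138, 0.3295 + 3.5863) = (7.1999, 3.9158)
link 3: phi[3] = -60 + 130 + 15 + -70 = 15 deg
  cos(15 deg) = 0.9659, sin(15 deg) = 0.2588
  joint[4] = (7.1999, 3.9158) + 3.6 * (0.9659, 0.2588) = (7.1999 + 3.4773, 3.9158 + 0.9317) = (10.6773, 4.8476)
End effector: (10.6773, 4.8476)

Answer: 10.6773 4.8476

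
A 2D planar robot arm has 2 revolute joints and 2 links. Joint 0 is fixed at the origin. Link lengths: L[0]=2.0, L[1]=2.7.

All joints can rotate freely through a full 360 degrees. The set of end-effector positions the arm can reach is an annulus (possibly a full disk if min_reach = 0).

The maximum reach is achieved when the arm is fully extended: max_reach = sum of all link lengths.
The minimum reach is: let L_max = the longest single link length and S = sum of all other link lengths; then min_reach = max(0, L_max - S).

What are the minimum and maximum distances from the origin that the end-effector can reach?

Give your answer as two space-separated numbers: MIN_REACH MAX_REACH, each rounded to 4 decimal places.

Answer: 0.7000 4.7000

Derivation:
Link lengths: [2.0, 2.7]
max_reach = 2 + 2.7 = 4.7
L_max = max([2.0, 2.7]) = 2.7
S (sum of others) = 4.7 - 2.7 = 2
min_reach = max(0, 2.7 - 2) = max(0, 0.7) = 0.7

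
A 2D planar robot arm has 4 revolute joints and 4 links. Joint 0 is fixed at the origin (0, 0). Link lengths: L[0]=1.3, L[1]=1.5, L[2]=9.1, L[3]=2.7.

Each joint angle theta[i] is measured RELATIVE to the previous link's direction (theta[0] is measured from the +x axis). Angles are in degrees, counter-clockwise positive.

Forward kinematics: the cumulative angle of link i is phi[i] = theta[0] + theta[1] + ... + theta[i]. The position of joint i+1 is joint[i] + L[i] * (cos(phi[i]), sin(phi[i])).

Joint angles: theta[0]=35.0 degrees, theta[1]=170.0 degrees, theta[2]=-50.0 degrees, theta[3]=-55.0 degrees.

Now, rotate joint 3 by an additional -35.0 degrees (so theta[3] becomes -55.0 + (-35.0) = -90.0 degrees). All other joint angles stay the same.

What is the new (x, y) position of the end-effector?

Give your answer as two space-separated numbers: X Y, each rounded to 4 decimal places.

joint[0] = (0.0000, 0.0000)  (base)
link 0: phi[0] = 35 = 35 deg
  cos(35 deg) = 0.8192, sin(35 deg) = 0.5736
  joint[1] = (0.0000, 0.0000) + 1.3 * (0.8192, 0.5736) = (0.0000 + 1.0649, 0.0000 + 0.7456) = (1.0649, 0.7456)
link 1: phi[1] = 35 + 170 = 205 deg
  cos(205 deg) = -0.9063, sin(205 deg) = -0.4226
  joint[2] = (1.0649, 0.7456) + 1.5 * (-0.9063, -0.4226) = (1.0649 + -1.3595, 0.7456 + -0.6339) = (-0.2946, 0.1117)
link 2: phi[2] = 35 + 170 + -50 = 155 deg
  cos(155 deg) = -0.9063, sin(155 deg) = 0.4226
  joint[3] = (-0.2946, 0.1117) + 9.1 * (-0.9063, 0.4226) = (-0.2946 + -8.2474, 0.1117 + 3.8458) = (-8.5420, 3.9575)
link 3: phi[3] = 35 + 170 + -50 + -90 = 65 deg
  cos(65 deg) = 0.4226, sin(65 deg) = 0.9063
  joint[4] = (-8.5420, 3.9575) + 2.7 * (0.4226, 0.9063) = (-8.5420 + 1.1411, 3.9575 + 2.4470) = (-7.4009, 6.4046)
End effector: (-7.4009, 6.4046)

Answer: -7.4009 6.4046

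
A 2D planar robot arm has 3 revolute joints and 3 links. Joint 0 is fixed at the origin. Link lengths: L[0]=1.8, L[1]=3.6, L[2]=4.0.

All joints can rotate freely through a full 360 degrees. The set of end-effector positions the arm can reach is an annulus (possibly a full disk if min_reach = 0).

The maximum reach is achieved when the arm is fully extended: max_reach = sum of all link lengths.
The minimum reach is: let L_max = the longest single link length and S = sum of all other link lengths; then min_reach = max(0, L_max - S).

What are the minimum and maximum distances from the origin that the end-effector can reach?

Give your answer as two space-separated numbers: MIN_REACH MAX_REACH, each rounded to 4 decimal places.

Answer: 0.0000 9.4000

Derivation:
Link lengths: [1.8, 3.6, 4.0]
max_reach = 1.8 + 3.6 + 4 = 9.4
L_max = max([1.8, 3.6, 4.0]) = 4
S (sum of others) = 9.4 - 4 = 5.4
min_reach = max(0, 4 - 5.4) = max(0, -1.4) = 0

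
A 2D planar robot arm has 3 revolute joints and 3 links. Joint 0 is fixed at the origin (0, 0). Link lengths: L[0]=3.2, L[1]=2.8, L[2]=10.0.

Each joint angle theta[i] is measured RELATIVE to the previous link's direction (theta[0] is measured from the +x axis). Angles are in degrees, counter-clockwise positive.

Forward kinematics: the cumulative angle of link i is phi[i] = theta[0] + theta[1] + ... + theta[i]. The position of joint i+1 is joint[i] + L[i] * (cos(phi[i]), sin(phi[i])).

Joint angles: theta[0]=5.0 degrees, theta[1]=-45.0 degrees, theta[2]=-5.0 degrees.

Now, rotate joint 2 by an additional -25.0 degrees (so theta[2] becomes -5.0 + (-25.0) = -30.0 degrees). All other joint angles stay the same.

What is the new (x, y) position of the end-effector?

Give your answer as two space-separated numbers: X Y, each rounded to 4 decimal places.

joint[0] = (0.0000, 0.0000)  (base)
link 0: phi[0] = 5 = 5 deg
  cos(5 deg) = 0.9962, sin(5 deg) = 0.0872
  joint[1] = (0.0000, 0.0000) + 3.2 * (0.9962, 0.0872) = (0.0000 + 3.1878, 0.0000 + 0.2789) = (3.1878, 0.2789)
link 1: phi[1] = 5 + -45 = -40 deg
  cos(-40 deg) = 0.7660, sin(-40 deg) = -0.6428
  joint[2] = (3.1878, 0.2789) + 2.8 * (0.7660, -0.6428) = (3.1878 + 2.1449, 0.2789 + -1.7998) = (5.3327, -1.5209)
link 2: phi[2] = 5 + -45 + -30 = -70 deg
  cos(-70 deg) = 0.3420, sin(-70 deg) = -0.9397
  joint[3] = (5.3327, -1.5209) + 10 * (0.3420, -0.9397) = (5.3327 + 3.4202, -1.5209 + -9.3969) = (8.7529, -10.9178)
End effector: (8.7529, -10.9178)

Answer: 8.7529 -10.9178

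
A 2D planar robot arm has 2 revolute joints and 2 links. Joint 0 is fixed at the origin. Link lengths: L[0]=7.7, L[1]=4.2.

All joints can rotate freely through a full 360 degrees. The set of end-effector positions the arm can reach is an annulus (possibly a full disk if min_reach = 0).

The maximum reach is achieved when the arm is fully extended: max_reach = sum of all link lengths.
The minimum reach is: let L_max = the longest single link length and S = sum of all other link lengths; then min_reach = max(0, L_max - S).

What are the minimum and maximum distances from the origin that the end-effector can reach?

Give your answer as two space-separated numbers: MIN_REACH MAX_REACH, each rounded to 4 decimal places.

Answer: 3.5000 11.9000

Derivation:
Link lengths: [7.7, 4.2]
max_reach = 7.7 + 4.2 = 11.9
L_max = max([7.7, 4.2]) = 7.7
S (sum of others) = 11.9 - 7.7 = 4.2
min_reach = max(0, 7.7 - 4.2) = max(0, 3.5) = 3.5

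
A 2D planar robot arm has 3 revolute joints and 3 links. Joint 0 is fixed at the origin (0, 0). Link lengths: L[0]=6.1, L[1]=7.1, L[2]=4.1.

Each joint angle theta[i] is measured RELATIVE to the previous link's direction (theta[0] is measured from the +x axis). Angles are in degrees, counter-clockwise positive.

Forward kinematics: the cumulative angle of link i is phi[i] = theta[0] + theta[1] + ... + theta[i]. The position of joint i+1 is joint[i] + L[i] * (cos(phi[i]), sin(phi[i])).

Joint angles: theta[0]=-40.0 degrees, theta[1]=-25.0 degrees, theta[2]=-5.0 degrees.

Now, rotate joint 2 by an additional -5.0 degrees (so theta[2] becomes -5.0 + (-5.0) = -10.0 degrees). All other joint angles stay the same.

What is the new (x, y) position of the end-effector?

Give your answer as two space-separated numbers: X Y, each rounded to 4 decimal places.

joint[0] = (0.0000, 0.0000)  (base)
link 0: phi[0] = -40 = -40 deg
  cos(-40 deg) = 0.7660, sin(-40 deg) = -0.6428
  joint[1] = (0.0000, 0.0000) + 6.1 * (0.7660, -0.6428) = (0.0000 + 4.6729, 0.0000 + -3.9210) = (4.6729, -3.9210)
link 1: phi[1] = -40 + -25 = -65 deg
  cos(-65 deg) = 0.4226, sin(-65 deg) = -0.9063
  joint[2] = (4.6729, -3.9210) + 7.1 * (0.4226, -0.9063) = (4.6729 + 3.0006, -3.9210 + -6.4348) = (7.6735, -10.3558)
link 2: phi[2] = -40 + -25 + -10 = -75 deg
  cos(-75 deg) = 0.2588, sin(-75 deg) = -0.9659
  joint[3] = (7.6735, -10.3558) + 4.1 * (0.2588, -0.9659) = (7.6735 + 1.0612, -10.3558 + -3.9603) = (8.7346, -14.3161)
End effector: (8.7346, -14.3161)

Answer: 8.7346 -14.3161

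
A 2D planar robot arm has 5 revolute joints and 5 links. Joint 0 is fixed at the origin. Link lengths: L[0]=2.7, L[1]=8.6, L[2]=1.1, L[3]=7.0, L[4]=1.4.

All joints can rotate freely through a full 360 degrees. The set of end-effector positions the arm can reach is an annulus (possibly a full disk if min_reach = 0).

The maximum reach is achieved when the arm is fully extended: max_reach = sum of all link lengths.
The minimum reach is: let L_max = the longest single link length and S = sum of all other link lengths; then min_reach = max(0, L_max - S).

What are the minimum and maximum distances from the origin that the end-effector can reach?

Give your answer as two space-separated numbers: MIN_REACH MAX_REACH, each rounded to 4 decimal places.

Link lengths: [2.7, 8.6, 1.1, 7.0, 1.4]
max_reach = 2.7 + 8.6 + 1.1 + 7 + 1.4 = 20.8
L_max = max([2.7, 8.6, 1.1, 7.0, 1.4]) = 8.6
S (sum of others) = 20.8 - 8.6 = 12.2
min_reach = max(0, 8.6 - 12.2) = max(0, -3.6) = 0

Answer: 0.0000 20.8000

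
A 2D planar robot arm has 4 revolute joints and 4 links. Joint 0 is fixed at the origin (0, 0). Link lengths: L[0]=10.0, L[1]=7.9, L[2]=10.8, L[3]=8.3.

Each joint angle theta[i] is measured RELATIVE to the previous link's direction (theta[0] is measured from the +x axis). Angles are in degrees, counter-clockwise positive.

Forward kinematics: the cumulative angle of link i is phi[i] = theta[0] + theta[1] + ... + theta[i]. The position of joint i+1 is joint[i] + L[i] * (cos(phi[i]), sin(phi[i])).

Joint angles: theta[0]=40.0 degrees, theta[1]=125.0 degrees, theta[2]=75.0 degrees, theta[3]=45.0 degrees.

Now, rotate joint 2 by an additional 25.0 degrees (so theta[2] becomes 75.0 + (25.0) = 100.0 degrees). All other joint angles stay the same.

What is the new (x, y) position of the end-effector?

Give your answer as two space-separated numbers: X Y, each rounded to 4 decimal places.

Answer: 4.4235 -8.6445

Derivation:
joint[0] = (0.0000, 0.0000)  (base)
link 0: phi[0] = 40 = 40 deg
  cos(40 deg) = 0.7660, sin(40 deg) = 0.6428
  joint[1] = (0.0000, 0.0000) + 10 * (0.7660, 0.6428) = (0.0000 + 7.6604, 0.0000 + 6.4279) = (7.6604, 6.4279)
link 1: phi[1] = 40 + 125 = 165 deg
  cos(165 deg) = -0.9659, sin(165 deg) = 0.2588
  joint[2] = (7.6604, 6.4279) + 7.9 * (-0.9659, 0.2588) = (7.6604 + -7.6308, 6.4279 + 2.0447) = (0.0296, 8.4725)
link 2: phi[2] = 40 + 125 + 100 = 265 deg
  cos(265 deg) = -0.0872, sin(265 deg) = -0.9962
  joint[3] = (0.0296, 8.4725) + 10.8 * (-0.0872, -0.9962) = (0.0296 + -0.9413, 8.4725 + -10.7589) = (-0.9117, -2.2864)
link 3: phi[3] = 40 + 125 + 100 + 45 = 310 deg
  cos(310 deg) = 0.6428, sin(310 deg) = -0.7660
  joint[4] = (-0.9117, -2.2864) + 8.3 * (0.6428, -0.7660) = (-0.9117 + 5.3351, -2.2864 + -6.3582) = (4.4235, -8.6445)
End effector: (4.4235, -8.6445)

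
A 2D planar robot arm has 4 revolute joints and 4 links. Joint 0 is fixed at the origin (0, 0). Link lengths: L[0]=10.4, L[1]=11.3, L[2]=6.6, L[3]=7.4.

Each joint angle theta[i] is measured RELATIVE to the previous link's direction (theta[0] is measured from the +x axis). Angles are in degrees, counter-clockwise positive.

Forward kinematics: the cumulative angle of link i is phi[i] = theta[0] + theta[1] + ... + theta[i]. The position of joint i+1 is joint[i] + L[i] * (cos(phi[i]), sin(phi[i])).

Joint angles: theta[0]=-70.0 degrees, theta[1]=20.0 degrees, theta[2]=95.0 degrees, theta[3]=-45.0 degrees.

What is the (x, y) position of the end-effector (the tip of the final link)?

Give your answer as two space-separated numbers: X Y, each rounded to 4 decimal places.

joint[0] = (0.0000, 0.0000)  (base)
link 0: phi[0] = -70 = -70 deg
  cos(-70 deg) = 0.3420, sin(-70 deg) = -0.9397
  joint[1] = (0.0000, 0.0000) + 10.4 * (0.3420, -0.9397) = (0.0000 + 3.5570, 0.0000 + -9.7728) = (3.5570, -9.7728)
link 1: phi[1] = -70 + 20 = -50 deg
  cos(-50 deg) = 0.6428, sin(-50 deg) = -0.7660
  joint[2] = (3.5570, -9.7728) + 11.3 * (0.6428, -0.7660) = (3.5570 + 7.2635, -9.7728 + -8.6563) = (10.8205, -18.4291)
link 2: phi[2] = -70 + 20 + 95 = 45 deg
  cos(45 deg) = 0.7071, sin(45 deg) = 0.7071
  joint[3] = (10.8205, -18.4291) + 6.6 * (0.7071, 0.7071) = (10.8205 + 4.6669, -18.4291 + 4.6669) = (15.4874, -13.7622)
link 3: phi[3] = -70 + 20 + 95 + -45 = 0 deg
  cos(0 deg) = 1.0000, sin(0 deg) = 0.0000
  joint[4] = (15.4874, -13.7622) + 7.4 * (1.0000, 0.0000) = (15.4874 + 7.4000, -13.7622 + 0.0000) = (22.8874, -13.7622)
End effector: (22.8874, -13.7622)

Answer: 22.8874 -13.7622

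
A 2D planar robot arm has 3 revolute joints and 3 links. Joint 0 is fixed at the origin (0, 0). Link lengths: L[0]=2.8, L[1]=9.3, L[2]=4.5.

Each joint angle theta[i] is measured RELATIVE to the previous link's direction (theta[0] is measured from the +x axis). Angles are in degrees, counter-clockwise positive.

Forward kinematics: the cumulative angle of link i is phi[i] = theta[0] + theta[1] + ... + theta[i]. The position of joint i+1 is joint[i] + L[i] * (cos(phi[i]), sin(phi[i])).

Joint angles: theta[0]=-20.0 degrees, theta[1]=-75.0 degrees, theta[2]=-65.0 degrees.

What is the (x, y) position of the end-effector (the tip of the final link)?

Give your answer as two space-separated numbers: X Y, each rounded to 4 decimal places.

Answer: -2.4080 -11.7614

Derivation:
joint[0] = (0.0000, 0.0000)  (base)
link 0: phi[0] = -20 = -20 deg
  cos(-20 deg) = 0.9397, sin(-20 deg) = -0.3420
  joint[1] = (0.0000, 0.0000) + 2.8 * (0.9397, -0.3420) = (0.0000 + 2.6311, 0.0000 + -0.9577) = (2.6311, -0.9577)
link 1: phi[1] = -20 + -75 = -95 deg
  cos(-95 deg) = -0.0872, sin(-95 deg) = -0.9962
  joint[2] = (2.6311, -0.9577) + 9.3 * (-0.0872, -0.9962) = (2.6311 + -0.8105, -0.9577 + -9.2646) = (1.8206, -10.2223)
link 2: phi[2] = -20 + -75 + -65 = -160 deg
  cos(-160 deg) = -0.9397, sin(-160 deg) = -0.3420
  joint[3] = (1.8206, -10.2223) + 4.5 * (-0.9397, -0.3420) = (1.8206 + -4.2286, -10.2223 + -1.5391) = (-2.4080, -11.7614)
End effector: (-2.4080, -11.7614)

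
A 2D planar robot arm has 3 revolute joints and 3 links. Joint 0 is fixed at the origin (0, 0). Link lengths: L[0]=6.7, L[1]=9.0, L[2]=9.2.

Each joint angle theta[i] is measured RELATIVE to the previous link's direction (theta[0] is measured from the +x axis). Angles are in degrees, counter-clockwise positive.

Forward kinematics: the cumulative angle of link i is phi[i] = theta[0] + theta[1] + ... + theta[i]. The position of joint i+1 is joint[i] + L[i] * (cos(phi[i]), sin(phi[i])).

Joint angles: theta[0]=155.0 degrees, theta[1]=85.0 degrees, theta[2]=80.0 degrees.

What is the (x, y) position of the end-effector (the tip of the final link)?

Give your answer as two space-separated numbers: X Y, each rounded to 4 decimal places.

joint[0] = (0.0000, 0.0000)  (base)
link 0: phi[0] = 155 = 155 deg
  cos(155 deg) = -0.9063, sin(155 deg) = 0.4226
  joint[1] = (0.0000, 0.0000) + 6.7 * (-0.9063, 0.4226) = (0.0000 + -6.0723, 0.0000 + 2.8315) = (-6.0723, 2.8315)
link 1: phi[1] = 155 + 85 = 240 deg
  cos(240 deg) = -0.5000, sin(240 deg) = -0.8660
  joint[2] = (-6.0723, 2.8315) + 9 * (-0.5000, -0.8660) = (-6.0723 + -4.5000, 2.8315 + -7.7942) = (-10.5723, -4.9627)
link 2: phi[2] = 155 + 85 + 80 = 320 deg
  cos(320 deg) = 0.7660, sin(320 deg) = -0.6428
  joint[3] = (-10.5723, -4.9627) + 9.2 * (0.7660, -0.6428) = (-10.5723 + 7.0476, -4.9627 + -5.9136) = (-3.5247, -10.8763)
End effector: (-3.5247, -10.8763)

Answer: -3.5247 -10.8763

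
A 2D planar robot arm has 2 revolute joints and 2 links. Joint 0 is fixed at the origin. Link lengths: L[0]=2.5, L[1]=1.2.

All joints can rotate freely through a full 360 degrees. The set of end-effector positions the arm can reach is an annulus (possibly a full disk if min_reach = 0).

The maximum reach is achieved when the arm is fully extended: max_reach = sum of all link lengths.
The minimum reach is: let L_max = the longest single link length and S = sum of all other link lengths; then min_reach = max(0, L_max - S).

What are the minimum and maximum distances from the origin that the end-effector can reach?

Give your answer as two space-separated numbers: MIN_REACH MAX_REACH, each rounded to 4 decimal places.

Answer: 1.3000 3.7000

Derivation:
Link lengths: [2.5, 1.2]
max_reach = 2.5 + 1.2 = 3.7
L_max = max([2.5, 1.2]) = 2.5
S (sum of others) = 3.7 - 2.5 = 1.2
min_reach = max(0, 2.5 - 1.2) = max(0, 1.3) = 1.3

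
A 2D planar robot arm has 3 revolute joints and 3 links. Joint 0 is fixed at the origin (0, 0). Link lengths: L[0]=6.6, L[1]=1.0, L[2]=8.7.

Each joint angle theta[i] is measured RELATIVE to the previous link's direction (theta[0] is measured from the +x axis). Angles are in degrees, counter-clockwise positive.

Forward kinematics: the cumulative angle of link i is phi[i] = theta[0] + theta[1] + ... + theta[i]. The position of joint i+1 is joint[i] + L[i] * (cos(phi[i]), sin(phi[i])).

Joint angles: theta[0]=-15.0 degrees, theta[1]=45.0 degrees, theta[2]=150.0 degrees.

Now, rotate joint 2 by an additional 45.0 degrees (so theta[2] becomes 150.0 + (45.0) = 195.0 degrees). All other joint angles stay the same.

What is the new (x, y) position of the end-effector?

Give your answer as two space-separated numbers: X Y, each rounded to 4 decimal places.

joint[0] = (0.0000, 0.0000)  (base)
link 0: phi[0] = -15 = -15 deg
  cos(-15 deg) = 0.9659, sin(-15 deg) = -0.2588
  joint[1] = (0.0000, 0.0000) + 6.6 * (0.9659, -0.2588) = (0.0000 + 6.3751, 0.0000 + -1.7082) = (6.3751, -1.7082)
link 1: phi[1] = -15 + 45 = 30 deg
  cos(30 deg) = 0.8660, sin(30 deg) = 0.5000
  joint[2] = (6.3751, -1.7082) + 1 * (0.8660, 0.5000) = (6.3751 + 0.8660, -1.7082 + 0.5000) = (7.2411, -1.2082)
link 2: phi[2] = -15 + 45 + 195 = 225 deg
  cos(225 deg) = -0.7071, sin(225 deg) = -0.7071
  joint[3] = (7.2411, -1.2082) + 8.7 * (-0.7071, -0.7071) = (7.2411 + -6.1518, -1.2082 + -6.1518) = (1.0893, -7.3600)
End effector: (1.0893, -7.3600)

Answer: 1.0893 -7.3600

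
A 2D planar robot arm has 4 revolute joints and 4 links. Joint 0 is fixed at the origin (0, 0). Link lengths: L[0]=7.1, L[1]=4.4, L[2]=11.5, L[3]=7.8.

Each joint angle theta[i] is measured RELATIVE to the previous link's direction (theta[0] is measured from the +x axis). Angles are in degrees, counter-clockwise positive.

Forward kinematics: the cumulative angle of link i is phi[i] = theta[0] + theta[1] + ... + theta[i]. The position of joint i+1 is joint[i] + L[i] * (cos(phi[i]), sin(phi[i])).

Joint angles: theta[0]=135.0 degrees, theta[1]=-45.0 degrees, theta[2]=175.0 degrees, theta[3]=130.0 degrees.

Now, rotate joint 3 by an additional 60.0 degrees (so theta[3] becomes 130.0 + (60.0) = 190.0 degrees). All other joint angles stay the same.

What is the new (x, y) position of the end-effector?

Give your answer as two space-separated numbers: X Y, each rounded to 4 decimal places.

Answer: -6.7026 5.7345

Derivation:
joint[0] = (0.0000, 0.0000)  (base)
link 0: phi[0] = 135 = 135 deg
  cos(135 deg) = -0.7071, sin(135 deg) = 0.7071
  joint[1] = (0.0000, 0.0000) + 7.1 * (-0.7071, 0.7071) = (0.0000 + -5.0205, 0.0000 + 5.0205) = (-5.0205, 5.0205)
link 1: phi[1] = 135 + -45 = 90 deg
  cos(90 deg) = 0.0000, sin(90 deg) = 1.0000
  joint[2] = (-5.0205, 5.0205) + 4.4 * (0.0000, 1.0000) = (-5.0205 + 0.0000, 5.0205 + 4.4000) = (-5.0205, 9.4205)
link 2: phi[2] = 135 + -45 + 175 = 265 deg
  cos(265 deg) = -0.0872, sin(265 deg) = -0.9962
  joint[3] = (-5.0205, 9.4205) + 11.5 * (-0.0872, -0.9962) = (-5.0205 + -1.0023, 9.4205 + -11.4562) = (-6.0227, -2.0358)
link 3: phi[3] = 135 + -45 + 175 + 190 = 455 deg
  cos(455 deg) = -0.0872, sin(455 deg) = 0.9962
  joint[4] = (-6.0227, -2.0358) + 7.8 * (-0.0872, 0.9962) = (-6.0227 + -0.6798, -2.0358 + 7.7703) = (-6.7026, 5.7345)
End effector: (-6.7026, 5.7345)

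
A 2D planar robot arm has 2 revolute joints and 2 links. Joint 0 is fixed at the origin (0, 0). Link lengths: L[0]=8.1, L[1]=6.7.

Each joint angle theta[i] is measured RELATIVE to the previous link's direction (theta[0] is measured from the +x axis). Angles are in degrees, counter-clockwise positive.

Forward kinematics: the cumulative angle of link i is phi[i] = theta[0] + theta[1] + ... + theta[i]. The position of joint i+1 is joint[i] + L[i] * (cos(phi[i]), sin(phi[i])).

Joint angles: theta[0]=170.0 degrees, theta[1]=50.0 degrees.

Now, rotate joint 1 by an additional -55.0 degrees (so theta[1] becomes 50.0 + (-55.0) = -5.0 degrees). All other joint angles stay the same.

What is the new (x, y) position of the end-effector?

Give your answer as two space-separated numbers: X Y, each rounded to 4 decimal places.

Answer: -14.4486 3.1406

Derivation:
joint[0] = (0.0000, 0.0000)  (base)
link 0: phi[0] = 170 = 170 deg
  cos(170 deg) = -0.9848, sin(170 deg) = 0.1736
  joint[1] = (0.0000, 0.0000) + 8.1 * (-0.9848, 0.1736) = (0.0000 + -7.9769, 0.0000 + 1.4066) = (-7.9769, 1.4066)
link 1: phi[1] = 170 + -5 = 165 deg
  cos(165 deg) = -0.9659, sin(165 deg) = 0.2588
  joint[2] = (-7.9769, 1.4066) + 6.7 * (-0.9659, 0.2588) = (-7.9769 + -6.4717, 1.4066 + 1.7341) = (-14.4486, 3.1406)
End effector: (-14.4486, 3.1406)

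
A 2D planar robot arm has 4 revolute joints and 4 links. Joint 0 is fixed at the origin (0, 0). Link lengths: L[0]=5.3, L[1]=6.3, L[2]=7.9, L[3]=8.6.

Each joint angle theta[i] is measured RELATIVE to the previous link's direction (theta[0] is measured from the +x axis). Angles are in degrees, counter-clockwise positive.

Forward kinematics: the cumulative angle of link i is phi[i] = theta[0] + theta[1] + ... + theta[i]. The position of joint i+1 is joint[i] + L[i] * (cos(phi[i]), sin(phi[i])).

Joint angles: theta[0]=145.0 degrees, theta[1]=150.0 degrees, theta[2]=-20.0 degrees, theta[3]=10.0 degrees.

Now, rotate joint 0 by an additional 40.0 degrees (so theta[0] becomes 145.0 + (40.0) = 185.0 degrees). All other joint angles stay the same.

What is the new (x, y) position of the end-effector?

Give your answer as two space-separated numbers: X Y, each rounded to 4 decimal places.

joint[0] = (0.0000, 0.0000)  (base)
link 0: phi[0] = 185 = 185 deg
  cos(185 deg) = -0.9962, sin(185 deg) = -0.0872
  joint[1] = (0.0000, 0.0000) + 5.3 * (-0.9962, -0.0872) = (0.0000 + -5.2798, 0.0000 + -0.4619) = (-5.2798, -0.4619)
link 1: phi[1] = 185 + 150 = 335 deg
  cos(335 deg) = 0.9063, sin(335 deg) = -0.4226
  joint[2] = (-5.2798, -0.4619) + 6.3 * (0.9063, -0.4226) = (-5.2798 + 5.7097, -0.4619 + -2.6625) = (0.4299, -3.1244)
link 2: phi[2] = 185 + 150 + -20 = 315 deg
  cos(315 deg) = 0.7071, sin(315 deg) = -0.7071
  joint[3] = (0.4299, -3.1244) + 7.9 * (0.7071, -0.7071) = (0.4299 + 5.5861, -3.1244 + -5.5861) = (6.0161, -8.7106)
link 3: phi[3] = 185 + 150 + -20 + 10 = 325 deg
  cos(325 deg) = 0.8192, sin(325 deg) = -0.5736
  joint[4] = (6.0161, -8.7106) + 8.6 * (0.8192, -0.5736) = (6.0161 + 7.0447, -8.7106 + -4.9328) = (13.0608, -13.6433)
End effector: (13.0608, -13.6433)

Answer: 13.0608 -13.6433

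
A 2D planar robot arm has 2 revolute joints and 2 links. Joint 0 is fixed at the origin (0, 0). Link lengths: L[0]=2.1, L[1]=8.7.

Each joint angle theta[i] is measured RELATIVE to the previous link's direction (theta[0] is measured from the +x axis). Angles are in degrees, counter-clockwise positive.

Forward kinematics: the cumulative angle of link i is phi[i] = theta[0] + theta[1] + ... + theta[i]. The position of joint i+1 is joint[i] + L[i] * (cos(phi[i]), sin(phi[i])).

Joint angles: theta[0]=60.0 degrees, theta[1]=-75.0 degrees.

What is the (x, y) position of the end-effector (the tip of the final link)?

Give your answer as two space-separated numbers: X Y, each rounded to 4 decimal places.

Answer: 9.4536 -0.4331

Derivation:
joint[0] = (0.0000, 0.0000)  (base)
link 0: phi[0] = 60 = 60 deg
  cos(60 deg) = 0.5000, sin(60 deg) = 0.8660
  joint[1] = (0.0000, 0.0000) + 2.1 * (0.5000, 0.8660) = (0.0000 + 1.0500, 0.0000 + 1.8187) = (1.0500, 1.8187)
link 1: phi[1] = 60 + -75 = -15 deg
  cos(-15 deg) = 0.9659, sin(-15 deg) = -0.2588
  joint[2] = (1.0500, 1.8187) + 8.7 * (0.9659, -0.2588) = (1.0500 + 8.4036, 1.8187 + -2.2517) = (9.4536, -0.4331)
End effector: (9.4536, -0.4331)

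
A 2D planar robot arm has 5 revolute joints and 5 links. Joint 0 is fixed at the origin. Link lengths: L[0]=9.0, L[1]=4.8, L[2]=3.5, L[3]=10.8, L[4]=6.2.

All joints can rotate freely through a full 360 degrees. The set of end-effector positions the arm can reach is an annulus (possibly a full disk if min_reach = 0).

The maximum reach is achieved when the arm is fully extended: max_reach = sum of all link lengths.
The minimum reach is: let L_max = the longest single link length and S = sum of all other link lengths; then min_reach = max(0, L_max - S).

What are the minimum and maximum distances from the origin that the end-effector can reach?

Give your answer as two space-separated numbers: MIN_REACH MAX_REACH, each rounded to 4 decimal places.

Link lengths: [9.0, 4.8, 3.5, 10.8, 6.2]
max_reach = 9 + 4.8 + 3.5 + 10.8 + 6.2 = 34.3
L_max = max([9.0, 4.8, 3.5, 10.8, 6.2]) = 10.8
S (sum of others) = 34.3 - 10.8 = 23.5
min_reach = max(0, 10.8 - 23.5) = max(0, -12.7) = 0

Answer: 0.0000 34.3000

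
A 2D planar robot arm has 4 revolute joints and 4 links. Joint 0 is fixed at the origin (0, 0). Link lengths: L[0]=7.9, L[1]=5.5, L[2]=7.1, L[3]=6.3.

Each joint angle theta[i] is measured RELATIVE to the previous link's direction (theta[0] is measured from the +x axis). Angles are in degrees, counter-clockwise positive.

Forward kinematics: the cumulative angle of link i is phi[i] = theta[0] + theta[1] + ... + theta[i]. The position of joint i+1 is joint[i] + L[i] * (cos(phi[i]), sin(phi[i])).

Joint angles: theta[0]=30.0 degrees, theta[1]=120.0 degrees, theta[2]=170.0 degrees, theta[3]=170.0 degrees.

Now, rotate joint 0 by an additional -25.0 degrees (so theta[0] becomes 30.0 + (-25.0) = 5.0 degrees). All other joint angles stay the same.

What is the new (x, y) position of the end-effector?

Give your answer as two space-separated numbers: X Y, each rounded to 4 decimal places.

Answer: 6.0853 4.8444

Derivation:
joint[0] = (0.0000, 0.0000)  (base)
link 0: phi[0] = 5 = 5 deg
  cos(5 deg) = 0.9962, sin(5 deg) = 0.0872
  joint[1] = (0.0000, 0.0000) + 7.9 * (0.9962, 0.0872) = (0.0000 + 7.8699, 0.0000 + 0.6885) = (7.8699, 0.6885)
link 1: phi[1] = 5 + 120 = 125 deg
  cos(125 deg) = -0.5736, sin(125 deg) = 0.8192
  joint[2] = (7.8699, 0.6885) + 5.5 * (-0.5736, 0.8192) = (7.8699 + -3.1547, 0.6885 + 4.5053) = (4.7153, 5.1939)
link 2: phi[2] = 5 + 120 + 170 = 295 deg
  cos(295 deg) = 0.4226, sin(295 deg) = -0.9063
  joint[3] = (4.7153, 5.1939) + 7.1 * (0.4226, -0.9063) = (4.7153 + 3.0006, 5.1939 + -6.4348) = (7.7159, -1.2409)
link 3: phi[3] = 5 + 120 + 170 + 170 = 465 deg
  cos(465 deg) = -0.2588, sin(465 deg) = 0.9659
  joint[4] = (7.7159, -1.2409) + 6.3 * (-0.2588, 0.9659) = (7.7159 + -1.6306, -1.2409 + 6.0853) = (6.0853, 4.8444)
End effector: (6.0853, 4.8444)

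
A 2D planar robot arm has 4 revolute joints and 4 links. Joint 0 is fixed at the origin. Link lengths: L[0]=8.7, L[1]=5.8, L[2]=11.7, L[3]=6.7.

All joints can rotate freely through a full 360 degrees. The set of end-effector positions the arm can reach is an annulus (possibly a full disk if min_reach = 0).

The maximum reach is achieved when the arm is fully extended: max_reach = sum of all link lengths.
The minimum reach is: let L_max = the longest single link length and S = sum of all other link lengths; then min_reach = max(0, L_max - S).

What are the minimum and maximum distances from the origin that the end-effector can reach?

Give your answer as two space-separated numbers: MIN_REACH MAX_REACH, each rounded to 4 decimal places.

Link lengths: [8.7, 5.8, 11.7, 6.7]
max_reach = 8.7 + 5.8 + 11.7 + 6.7 = 32.9
L_max = max([8.7, 5.8, 11.7, 6.7]) = 11.7
S (sum of others) = 32.9 - 11.7 = 21.2
min_reach = max(0, 11.7 - 21.2) = max(0, -9.5) = 0

Answer: 0.0000 32.9000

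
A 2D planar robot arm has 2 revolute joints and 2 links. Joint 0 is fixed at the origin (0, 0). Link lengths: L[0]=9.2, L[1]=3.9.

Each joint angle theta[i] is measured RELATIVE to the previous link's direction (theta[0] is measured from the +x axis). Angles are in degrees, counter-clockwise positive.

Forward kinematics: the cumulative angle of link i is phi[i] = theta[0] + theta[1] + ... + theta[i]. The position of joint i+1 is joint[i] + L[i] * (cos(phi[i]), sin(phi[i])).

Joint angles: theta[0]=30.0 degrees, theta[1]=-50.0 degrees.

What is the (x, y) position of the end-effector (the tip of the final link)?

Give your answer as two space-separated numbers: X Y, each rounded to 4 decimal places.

Answer: 11.6322 3.2661

Derivation:
joint[0] = (0.0000, 0.0000)  (base)
link 0: phi[0] = 30 = 30 deg
  cos(30 deg) = 0.8660, sin(30 deg) = 0.5000
  joint[1] = (0.0000, 0.0000) + 9.2 * (0.8660, 0.5000) = (0.0000 + 7.9674, 0.0000 + 4.6000) = (7.9674, 4.6000)
link 1: phi[1] = 30 + -50 = -20 deg
  cos(-20 deg) = 0.9397, sin(-20 deg) = -0.3420
  joint[2] = (7.9674, 4.6000) + 3.9 * (0.9397, -0.3420) = (7.9674 + 3.6648, 4.6000 + -1.3339) = (11.6322, 3.2661)
End effector: (11.6322, 3.2661)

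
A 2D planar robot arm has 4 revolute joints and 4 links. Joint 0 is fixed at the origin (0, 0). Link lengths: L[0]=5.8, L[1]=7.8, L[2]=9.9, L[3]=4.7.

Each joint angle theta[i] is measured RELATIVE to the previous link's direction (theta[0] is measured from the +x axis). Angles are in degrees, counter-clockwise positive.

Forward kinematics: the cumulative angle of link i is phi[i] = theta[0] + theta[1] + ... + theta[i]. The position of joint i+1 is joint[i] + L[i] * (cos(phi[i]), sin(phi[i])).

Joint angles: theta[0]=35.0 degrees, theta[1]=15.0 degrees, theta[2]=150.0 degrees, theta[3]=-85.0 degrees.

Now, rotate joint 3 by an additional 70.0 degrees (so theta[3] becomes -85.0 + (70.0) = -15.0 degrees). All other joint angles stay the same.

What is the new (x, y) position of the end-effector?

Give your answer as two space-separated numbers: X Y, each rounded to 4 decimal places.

Answer: -4.2202 5.5063

Derivation:
joint[0] = (0.0000, 0.0000)  (base)
link 0: phi[0] = 35 = 35 deg
  cos(35 deg) = 0.8192, sin(35 deg) = 0.5736
  joint[1] = (0.0000, 0.0000) + 5.8 * (0.8192, 0.5736) = (0.0000 + 4.7511, 0.0000 + 3.3267) = (4.7511, 3.3267)
link 1: phi[1] = 35 + 15 = 50 deg
  cos(50 deg) = 0.6428, sin(50 deg) = 0.7660
  joint[2] = (4.7511, 3.3267) + 7.8 * (0.6428, 0.7660) = (4.7511 + 5.0137, 3.3267 + 5.9751) = (9.7648, 9.3019)
link 2: phi[2] = 35 + 15 + 150 = 200 deg
  cos(200 deg) = -0.9397, sin(200 deg) = -0.3420
  joint[3] = (9.7648, 9.3019) + 9.9 * (-0.9397, -0.3420) = (9.7648 + -9.3030, 9.3019 + -3.3860) = (0.4619, 5.9159)
link 3: phi[3] = 35 + 15 + 150 + -15 = 185 deg
  cos(185 deg) = -0.9962, sin(185 deg) = -0.0872
  joint[4] = (0.4619, 5.9159) + 4.7 * (-0.9962, -0.0872) = (0.4619 + -4.6821, 5.9159 + -0.4096) = (-4.2202, 5.5063)
End effector: (-4.2202, 5.5063)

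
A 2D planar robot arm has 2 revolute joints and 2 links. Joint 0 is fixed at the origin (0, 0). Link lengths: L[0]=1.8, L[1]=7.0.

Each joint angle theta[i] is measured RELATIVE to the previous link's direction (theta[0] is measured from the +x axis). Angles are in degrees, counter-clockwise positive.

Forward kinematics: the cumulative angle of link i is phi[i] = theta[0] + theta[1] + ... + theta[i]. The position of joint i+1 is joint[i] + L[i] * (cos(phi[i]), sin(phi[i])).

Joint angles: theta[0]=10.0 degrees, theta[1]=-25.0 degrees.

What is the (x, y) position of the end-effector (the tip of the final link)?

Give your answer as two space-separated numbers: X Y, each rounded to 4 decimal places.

joint[0] = (0.0000, 0.0000)  (base)
link 0: phi[0] = 10 = 10 deg
  cos(10 deg) = 0.9848, sin(10 deg) = 0.1736
  joint[1] = (0.0000, 0.0000) + 1.8 * (0.9848, 0.1736) = (0.0000 + 1.7727, 0.0000 + 0.3126) = (1.7727, 0.3126)
link 1: phi[1] = 10 + -25 = -15 deg
  cos(-15 deg) = 0.9659, sin(-15 deg) = -0.2588
  joint[2] = (1.7727, 0.3126) + 7 * (0.9659, -0.2588) = (1.7727 + 6.7615, 0.3126 + -1.8117) = (8.5341, -1.4992)
End effector: (8.5341, -1.4992)

Answer: 8.5341 -1.4992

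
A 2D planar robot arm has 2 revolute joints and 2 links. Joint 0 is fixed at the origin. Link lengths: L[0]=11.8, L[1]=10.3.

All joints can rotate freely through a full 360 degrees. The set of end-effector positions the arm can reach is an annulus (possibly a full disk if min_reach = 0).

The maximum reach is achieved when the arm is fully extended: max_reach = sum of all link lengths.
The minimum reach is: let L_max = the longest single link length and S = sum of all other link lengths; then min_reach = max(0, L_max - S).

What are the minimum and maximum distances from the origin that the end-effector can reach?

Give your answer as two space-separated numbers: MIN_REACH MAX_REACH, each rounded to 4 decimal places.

Link lengths: [11.8, 10.3]
max_reach = 11.8 + 10.3 = 22.1
L_max = max([11.8, 10.3]) = 11.8
S (sum of others) = 22.1 - 11.8 = 10.3
min_reach = max(0, 11.8 - 10.3) = max(0, 1.5) = 1.5

Answer: 1.5000 22.1000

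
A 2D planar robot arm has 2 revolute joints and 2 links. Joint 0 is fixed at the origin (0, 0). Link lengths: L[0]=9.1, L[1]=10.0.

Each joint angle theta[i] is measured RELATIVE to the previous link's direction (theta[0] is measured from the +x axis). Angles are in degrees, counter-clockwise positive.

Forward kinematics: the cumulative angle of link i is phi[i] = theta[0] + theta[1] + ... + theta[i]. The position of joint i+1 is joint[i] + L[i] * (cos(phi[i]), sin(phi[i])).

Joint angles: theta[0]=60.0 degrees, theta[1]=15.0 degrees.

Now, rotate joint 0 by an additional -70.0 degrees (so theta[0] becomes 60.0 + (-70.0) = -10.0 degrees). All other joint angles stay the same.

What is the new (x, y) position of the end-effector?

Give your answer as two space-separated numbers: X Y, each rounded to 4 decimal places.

joint[0] = (0.0000, 0.0000)  (base)
link 0: phi[0] = -10 = -10 deg
  cos(-10 deg) = 0.9848, sin(-10 deg) = -0.1736
  joint[1] = (0.0000, 0.0000) + 9.1 * (0.9848, -0.1736) = (0.0000 + 8.9618, 0.0000 + -1.5802) = (8.9618, -1.5802)
link 1: phi[1] = -10 + 15 = 5 deg
  cos(5 deg) = 0.9962, sin(5 deg) = 0.0872
  joint[2] = (8.9618, -1.5802) + 10 * (0.9962, 0.0872) = (8.9618 + 9.9619, -1.5802 + 0.8716) = (18.9237, -0.7086)
End effector: (18.9237, -0.7086)

Answer: 18.9237 -0.7086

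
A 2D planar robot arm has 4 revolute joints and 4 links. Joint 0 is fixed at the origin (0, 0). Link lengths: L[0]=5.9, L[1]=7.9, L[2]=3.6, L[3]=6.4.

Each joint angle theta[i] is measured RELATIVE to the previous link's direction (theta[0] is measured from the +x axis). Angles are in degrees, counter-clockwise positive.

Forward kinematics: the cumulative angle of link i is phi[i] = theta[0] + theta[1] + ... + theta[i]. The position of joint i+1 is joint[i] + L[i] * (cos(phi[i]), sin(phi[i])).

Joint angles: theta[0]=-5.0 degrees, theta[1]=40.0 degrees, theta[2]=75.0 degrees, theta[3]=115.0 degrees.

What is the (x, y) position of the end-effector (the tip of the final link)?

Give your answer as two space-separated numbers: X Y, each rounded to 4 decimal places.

joint[0] = (0.0000, 0.0000)  (base)
link 0: phi[0] = -5 = -5 deg
  cos(-5 deg) = 0.9962, sin(-5 deg) = -0.0872
  joint[1] = (0.0000, 0.0000) + 5.9 * (0.9962, -0.0872) = (0.0000 + 5.8775, 0.0000 + -0.5142) = (5.8775, -0.5142)
link 1: phi[1] = -5 + 40 = 35 deg
  cos(35 deg) = 0.8192, sin(35 deg) = 0.5736
  joint[2] = (5.8775, -0.5142) + 7.9 * (0.8192, 0.5736) = (5.8775 + 6.4713, -0.5142 + 4.5313) = (12.3488, 4.0170)
link 2: phi[2] = -5 + 40 + 75 = 110 deg
  cos(110 deg) = -0.3420, sin(110 deg) = 0.9397
  joint[3] = (12.3488, 4.0170) + 3.6 * (-0.3420, 0.9397) = (12.3488 + -1.2313, 4.0170 + 3.3829) = (11.1176, 7.3999)
link 3: phi[3] = -5 + 40 + 75 + 115 = 225 deg
  cos(225 deg) = -0.7071, sin(225 deg) = -0.7071
  joint[4] = (11.1176, 7.3999) + 6.4 * (-0.7071, -0.7071) = (11.1176 + -4.5255, 7.3999 + -4.5255) = (6.5921, 2.8744)
End effector: (6.5921, 2.8744)

Answer: 6.5921 2.8744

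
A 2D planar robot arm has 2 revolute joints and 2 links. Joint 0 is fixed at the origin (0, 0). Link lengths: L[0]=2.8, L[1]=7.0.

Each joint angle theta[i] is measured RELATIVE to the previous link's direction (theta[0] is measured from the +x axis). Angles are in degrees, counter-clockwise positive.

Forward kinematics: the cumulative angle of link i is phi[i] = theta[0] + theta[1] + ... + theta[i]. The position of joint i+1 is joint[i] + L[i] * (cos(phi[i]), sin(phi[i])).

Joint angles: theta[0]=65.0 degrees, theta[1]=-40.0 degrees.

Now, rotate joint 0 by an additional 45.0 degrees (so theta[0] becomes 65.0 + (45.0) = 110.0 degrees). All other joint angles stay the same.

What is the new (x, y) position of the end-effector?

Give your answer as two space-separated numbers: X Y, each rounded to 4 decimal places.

Answer: 1.4365 9.2090

Derivation:
joint[0] = (0.0000, 0.0000)  (base)
link 0: phi[0] = 110 = 110 deg
  cos(110 deg) = -0.3420, sin(110 deg) = 0.9397
  joint[1] = (0.0000, 0.0000) + 2.8 * (-0.3420, 0.9397) = (0.0000 + -0.9577, 0.0000 + 2.6311) = (-0.9577, 2.6311)
link 1: phi[1] = 110 + -40 = 70 deg
  cos(70 deg) = 0.3420, sin(70 deg) = 0.9397
  joint[2] = (-0.9577, 2.6311) + 7 * (0.3420, 0.9397) = (-0.9577 + 2.3941, 2.6311 + 6.5778) = (1.4365, 9.2090)
End effector: (1.4365, 9.2090)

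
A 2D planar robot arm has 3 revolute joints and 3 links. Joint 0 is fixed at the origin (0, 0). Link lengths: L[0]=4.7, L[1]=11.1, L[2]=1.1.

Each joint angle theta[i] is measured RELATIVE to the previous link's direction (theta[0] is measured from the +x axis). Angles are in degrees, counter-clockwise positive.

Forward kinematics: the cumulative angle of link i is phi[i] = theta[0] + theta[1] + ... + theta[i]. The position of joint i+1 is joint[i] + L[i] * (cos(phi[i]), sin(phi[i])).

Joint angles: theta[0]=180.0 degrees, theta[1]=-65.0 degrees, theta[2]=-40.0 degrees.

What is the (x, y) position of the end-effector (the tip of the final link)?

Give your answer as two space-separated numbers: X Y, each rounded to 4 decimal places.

Answer: -9.1064 11.1225

Derivation:
joint[0] = (0.0000, 0.0000)  (base)
link 0: phi[0] = 180 = 180 deg
  cos(180 deg) = -1.0000, sin(180 deg) = 0.0000
  joint[1] = (0.0000, 0.0000) + 4.7 * (-1.0000, 0.0000) = (0.0000 + -4.7000, 0.0000 + 0.0000) = (-4.7000, 0.0000)
link 1: phi[1] = 180 + -65 = 115 deg
  cos(115 deg) = -0.4226, sin(115 deg) = 0.9063
  joint[2] = (-4.7000, 0.0000) + 11.1 * (-0.4226, 0.9063) = (-4.7000 + -4.6911, 0.0000 + 10.0600) = (-9.3911, 10.0600)
link 2: phi[2] = 180 + -65 + -40 = 75 deg
  cos(75 deg) = 0.2588, sin(75 deg) = 0.9659
  joint[3] = (-9.3911, 10.0600) + 1.1 * (0.2588, 0.9659) = (-9.3911 + 0.2847, 10.0600 + 1.0625) = (-9.1064, 11.1225)
End effector: (-9.1064, 11.1225)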